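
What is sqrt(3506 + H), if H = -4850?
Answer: 8*I*sqrt(21) ≈ 36.661*I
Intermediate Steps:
sqrt(3506 + H) = sqrt(3506 - 4850) = sqrt(-1344) = 8*I*sqrt(21)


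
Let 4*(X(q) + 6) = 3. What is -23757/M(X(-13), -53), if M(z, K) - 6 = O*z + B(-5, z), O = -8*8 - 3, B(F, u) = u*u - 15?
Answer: -126704/1975 ≈ -64.154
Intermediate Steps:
X(q) = -21/4 (X(q) = -6 + (1/4)*3 = -6 + 3/4 = -21/4)
B(F, u) = -15 + u**2 (B(F, u) = u**2 - 15 = -15 + u**2)
O = -67 (O = -64 - 3 = -67)
M(z, K) = -9 + z**2 - 67*z (M(z, K) = 6 + (-67*z + (-15 + z**2)) = 6 + (-15 + z**2 - 67*z) = -9 + z**2 - 67*z)
-23757/M(X(-13), -53) = -23757/(-9 + (-21/4)**2 - 67*(-21/4)) = -23757/(-9 + 441/16 + 1407/4) = -23757/5925/16 = -23757*16/5925 = -126704/1975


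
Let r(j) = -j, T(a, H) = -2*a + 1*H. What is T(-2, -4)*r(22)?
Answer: 0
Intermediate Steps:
T(a, H) = H - 2*a (T(a, H) = -2*a + H = H - 2*a)
T(-2, -4)*r(22) = (-4 - 2*(-2))*(-1*22) = (-4 + 4)*(-22) = 0*(-22) = 0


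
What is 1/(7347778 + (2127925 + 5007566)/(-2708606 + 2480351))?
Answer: 76085/559053310633 ≈ 1.3610e-7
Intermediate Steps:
1/(7347778 + (2127925 + 5007566)/(-2708606 + 2480351)) = 1/(7347778 + 7135491/(-228255)) = 1/(7347778 + 7135491*(-1/228255)) = 1/(7347778 - 2378497/76085) = 1/(559053310633/76085) = 76085/559053310633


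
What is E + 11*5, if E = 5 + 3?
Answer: 63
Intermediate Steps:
E = 8
E + 11*5 = 8 + 11*5 = 8 + 55 = 63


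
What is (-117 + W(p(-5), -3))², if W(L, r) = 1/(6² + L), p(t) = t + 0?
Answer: 13147876/961 ≈ 13681.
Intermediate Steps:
p(t) = t
W(L, r) = 1/(36 + L)
(-117 + W(p(-5), -3))² = (-117 + 1/(36 - 5))² = (-117 + 1/31)² = (-3626/31)² = 13147876/961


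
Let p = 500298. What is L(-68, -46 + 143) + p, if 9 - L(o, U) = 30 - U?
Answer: 500374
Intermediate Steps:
L(o, U) = -21 + U (L(o, U) = 9 - (30 - U) = 9 + (-30 + U) = -21 + U)
L(-68, -46 + 143) + p = (-21 + (-46 + 143)) + 500298 = (-21 + 97) + 500298 = 76 + 500298 = 500374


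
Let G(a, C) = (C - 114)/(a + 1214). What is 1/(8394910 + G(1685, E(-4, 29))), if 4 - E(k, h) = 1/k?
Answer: 11596/97347375921 ≈ 1.1912e-7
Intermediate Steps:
E(k, h) = 4 - 1/k
G(a, C) = (-114 + C)/(1214 + a)
1/(8394910 + G(1685, E(-4, 29))) = 1/(8394910 + (-114 + (4 - 1/(-4)))/(1214 + 1685)) = 1/(8394910 + (-114 + (4 - 1*(-¼)))/2899) = 1/(8394910 + (-114 + (4 + ¼))/2899) = 1/(8394910 + (-114 + 17/4)/2899) = 1/(8394910 + (1/2899)*(-439/4)) = 1/(8394910 - 439/11596) = 1/(97347375921/11596) = 11596/97347375921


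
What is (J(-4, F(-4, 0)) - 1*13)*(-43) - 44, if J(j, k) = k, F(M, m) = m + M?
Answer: 687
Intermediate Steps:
F(M, m) = M + m
(J(-4, F(-4, 0)) - 1*13)*(-43) - 44 = ((-4 + 0) - 1*13)*(-43) - 44 = (-4 - 13)*(-43) - 44 = -17*(-43) - 44 = 731 - 44 = 687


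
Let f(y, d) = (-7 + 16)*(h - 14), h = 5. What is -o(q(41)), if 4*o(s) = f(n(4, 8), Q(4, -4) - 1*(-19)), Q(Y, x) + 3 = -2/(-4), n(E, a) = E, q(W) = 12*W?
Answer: 81/4 ≈ 20.250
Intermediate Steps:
Q(Y, x) = -5/2 (Q(Y, x) = -3 - 2/(-4) = -3 - 2*(-1/4) = -3 + 1/2 = -5/2)
f(y, d) = -81 (f(y, d) = (-7 + 16)*(5 - 14) = 9*(-9) = -81)
o(s) = -81/4 (o(s) = (1/4)*(-81) = -81/4)
-o(q(41)) = -1*(-81/4) = 81/4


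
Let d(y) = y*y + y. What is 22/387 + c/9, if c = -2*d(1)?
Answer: -50/129 ≈ -0.38760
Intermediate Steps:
d(y) = y + y² (d(y) = y² + y = y + y²)
c = -4 (c = -2*(1 + 1) = -2*2 = -4)
22/387 + c/9 = 22/387 - 4/9 = -50/129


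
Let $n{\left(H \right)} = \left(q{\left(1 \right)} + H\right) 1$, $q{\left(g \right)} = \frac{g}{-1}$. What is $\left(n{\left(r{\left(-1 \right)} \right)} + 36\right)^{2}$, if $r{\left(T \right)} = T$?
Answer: $1156$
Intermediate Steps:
$q{\left(g \right)} = - g$ ($q{\left(g \right)} = g \left(-1\right) = - g$)
$n{\left(H \right)} = -1 + H$ ($n{\left(H \right)} = \left(\left(-1\right) 1 + H\right) 1 = \left(-1 + H\right) 1 = -1 + H$)
$\left(n{\left(r{\left(-1 \right)} \right)} + 36\right)^{2} = \left(\left(-1 - 1\right) + 36\right)^{2} = \left(-2 + 36\right)^{2} = 34^{2} = 1156$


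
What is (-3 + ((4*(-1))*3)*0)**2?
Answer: 9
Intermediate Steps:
(-3 + ((4*(-1))*3)*0)**2 = (-3 - 4*3*0)**2 = (-3 - 12*0)**2 = (-3 + 0)**2 = (-3)**2 = 9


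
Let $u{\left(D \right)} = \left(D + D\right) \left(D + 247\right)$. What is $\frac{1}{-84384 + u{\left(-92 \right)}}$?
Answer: $- \frac{1}{112904} \approx -8.8571 \cdot 10^{-6}$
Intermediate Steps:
$u{\left(D \right)} = 2 D \left(247 + D\right)$
$\frac{1}{-84384 + u{\left(-92 \right)}} = \frac{1}{-84384 + 2 \left(-92\right) \left(247 - 92\right)} = \frac{1}{-84384 + 2 \left(-92\right) 155} = \frac{1}{-84384 - 28520} = \frac{1}{-112904} = - \frac{1}{112904}$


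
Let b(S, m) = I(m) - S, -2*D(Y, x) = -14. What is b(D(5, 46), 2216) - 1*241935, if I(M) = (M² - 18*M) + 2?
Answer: 4628828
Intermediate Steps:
D(Y, x) = 7 (D(Y, x) = -½*(-14) = 7)
I(M) = 2 + M² - 18*M
b(S, m) = 2 + m² - S - 18*m (b(S, m) = (2 + m² - 18*m) - S = 2 + m² - S - 18*m)
b(D(5, 46), 2216) - 1*241935 = (2 + 2216² - 1*7 - 18*2216) - 1*241935 = (2 + 4910656 - 7 - 39888) - 241935 = 4870763 - 241935 = 4628828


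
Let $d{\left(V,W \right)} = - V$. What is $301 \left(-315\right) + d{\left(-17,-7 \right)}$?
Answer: $-94798$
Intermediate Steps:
$301 \left(-315\right) + d{\left(-17,-7 \right)} = 301 \left(-315\right) - -17 = -94815 + 17 = -94798$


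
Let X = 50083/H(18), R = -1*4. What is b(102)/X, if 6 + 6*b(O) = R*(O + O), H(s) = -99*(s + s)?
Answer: 44388/4553 ≈ 9.7492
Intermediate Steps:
H(s) = -198*s
R = -4
b(O) = -1 - 4*O/3 (b(O) = -1 + (-4*(O + O))/6 = -1 + (-8*O)/6 = -1 - 4*O/3)
X = -4553/324 (X = 50083/((-198*18)) = 50083/(-3564) = 50083*(-1/3564) = -4553/324 ≈ -14.052)
b(102)/X = (-1 - 4/3*102)/(-4553/324) = (-1 - 136)*(-324/4553) = -137*(-324/4553) = 44388/4553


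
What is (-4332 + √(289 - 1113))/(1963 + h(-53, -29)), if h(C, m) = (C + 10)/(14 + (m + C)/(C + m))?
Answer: -32490/14701 + 15*I*√206/14701 ≈ -2.2101 + 0.014645*I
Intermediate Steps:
h(C, m) = ⅔ + C/15 (h(C, m) = (10 + C)/(14 + (C + m)/(C + m)) = (10 + C)/(14 + 1) = (10 + C)/15 = (10 + C)*(1/15) = ⅔ + C/15)
(-4332 + √(289 - 1113))/(1963 + h(-53, -29)) = (-4332 + √(289 - 1113))/(1963 + (⅔ + (1/15)*(-53))) = (-4332 + √(-824))/(1963 + (⅔ - 53/15)) = (-4332 + 2*I*√206)/(1963 - 43/15) = (-4332 + 2*I*√206)/(29402/15) = (-4332 + 2*I*√206)*(15/29402) = -32490/14701 + 15*I*√206/14701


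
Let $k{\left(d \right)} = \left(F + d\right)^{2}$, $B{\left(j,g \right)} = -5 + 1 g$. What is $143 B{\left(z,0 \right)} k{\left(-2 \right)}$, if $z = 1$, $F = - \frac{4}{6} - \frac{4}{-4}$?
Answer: $- \frac{17875}{9} \approx -1986.1$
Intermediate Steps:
$F = \frac{1}{3}$ ($F = \left(-4\right) \frac{1}{6} - -1 = - \frac{2}{3} + 1 = \frac{1}{3} \approx 0.33333$)
$B{\left(j,g \right)} = -5 + g$
$k{\left(d \right)} = \left(\frac{1}{3} + d\right)^{2}$
$143 B{\left(z,0 \right)} k{\left(-2 \right)} = 143 \left(-5 + 0\right) \frac{\left(1 + 3 \left(-2\right)\right)^{2}}{9} = 143 \left(-5\right) \frac{\left(1 - 6\right)^{2}}{9} = - 715 \frac{\left(-5\right)^{2}}{9} = - 715 \cdot \frac{1}{9} \cdot 25 = \left(-715\right) \frac{25}{9} = - \frac{17875}{9}$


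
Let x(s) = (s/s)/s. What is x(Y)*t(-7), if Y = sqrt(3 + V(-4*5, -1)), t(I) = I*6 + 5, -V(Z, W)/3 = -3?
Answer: -37*sqrt(3)/6 ≈ -10.681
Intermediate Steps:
V(Z, W) = 9 (V(Z, W) = -3*(-3) = 9)
t(I) = 5 + 6*I (t(I) = 6*I + 5 = 5 + 6*I)
Y = 2*sqrt(3) (Y = sqrt(3 + 9) = sqrt(12) = 2*sqrt(3) ≈ 3.4641)
x(s) = 1/s
x(Y)*t(-7) = (5 + 6*(-7))/((2*sqrt(3))) = (sqrt(3)/6)*(5 - 42) = (sqrt(3)/6)*(-37) = -37*sqrt(3)/6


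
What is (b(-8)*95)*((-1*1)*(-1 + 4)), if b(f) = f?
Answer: 2280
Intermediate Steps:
(b(-8)*95)*((-1*1)*(-1 + 4)) = (-8*95)*((-1*1)*(-1 + 4)) = -(-760)*3 = -760*(-3) = 2280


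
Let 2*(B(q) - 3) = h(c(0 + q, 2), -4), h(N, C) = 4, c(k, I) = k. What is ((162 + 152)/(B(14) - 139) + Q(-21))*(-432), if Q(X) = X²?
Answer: -12696480/67 ≈ -1.8950e+5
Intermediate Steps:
B(q) = 5 (B(q) = 3 + (½)*4 = 3 + 2 = 5)
((162 + 152)/(B(14) - 139) + Q(-21))*(-432) = ((162 + 152)/(5 - 139) + (-21)²)*(-432) = (314/(-134) + 441)*(-432) = (314*(-1/134) + 441)*(-432) = (-157/67 + 441)*(-432) = (29390/67)*(-432) = -12696480/67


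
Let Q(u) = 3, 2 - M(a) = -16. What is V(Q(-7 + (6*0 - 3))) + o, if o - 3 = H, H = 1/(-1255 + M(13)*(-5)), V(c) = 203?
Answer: 277069/1345 ≈ 206.00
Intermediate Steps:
M(a) = 18 (M(a) = 2 - 1*(-16) = 2 + 16 = 18)
H = -1/1345 (H = 1/(-1255 + 18*(-5)) = 1/(-1255 - 90) = 1/(-1345) = -1/1345 ≈ -0.00074349)
o = 4034/1345 (o = 3 - 1/1345 = 4034/1345 ≈ 2.9993)
V(Q(-7 + (6*0 - 3))) + o = 203 + 4034/1345 = 277069/1345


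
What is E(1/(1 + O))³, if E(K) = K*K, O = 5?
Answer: 1/46656 ≈ 2.1433e-5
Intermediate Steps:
E(K) = K²
E(1/(1 + O))³ = ((1/(1 + 5))²)³ = ((1/6)²)³ = ((⅙)²)³ = (1/36)³ = 1/46656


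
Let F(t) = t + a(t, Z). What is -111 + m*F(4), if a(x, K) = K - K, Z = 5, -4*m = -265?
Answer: 154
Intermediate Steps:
m = 265/4 (m = -1/4*(-265) = 265/4 ≈ 66.250)
a(x, K) = 0
F(t) = t (F(t) = t + 0 = t)
-111 + m*F(4) = -111 + (265/4)*4 = -111 + 265 = 154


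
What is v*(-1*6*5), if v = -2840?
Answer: 85200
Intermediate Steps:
v*(-1*6*5) = -2840*(-1*6)*5 = -(-17040)*5 = -2840*(-30) = 85200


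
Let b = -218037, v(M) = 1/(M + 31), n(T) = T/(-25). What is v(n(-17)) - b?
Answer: 172685329/792 ≈ 2.1804e+5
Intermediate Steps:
n(T) = -T/25 (n(T) = T*(-1/25) = -T/25)
v(M) = 1/(31 + M)
v(n(-17)) - b = 1/(31 - 1/25*(-17)) - 1*(-218037) = 1/(31 + 17/25) + 218037 = 1/(792/25) + 218037 = 25/792 + 218037 = 172685329/792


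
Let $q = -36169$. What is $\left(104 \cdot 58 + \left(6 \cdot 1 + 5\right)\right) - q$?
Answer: $42212$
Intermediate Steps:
$\left(104 \cdot 58 + \left(6 \cdot 1 + 5\right)\right) - q = \left(104 \cdot 58 + \left(6 \cdot 1 + 5\right)\right) - -36169 = \left(6032 + \left(6 + 5\right)\right) + 36169 = \left(6032 + 11\right) + 36169 = 6043 + 36169 = 42212$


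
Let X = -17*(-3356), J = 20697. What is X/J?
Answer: 57052/20697 ≈ 2.7565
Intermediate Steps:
X = 57052
X/J = 57052/20697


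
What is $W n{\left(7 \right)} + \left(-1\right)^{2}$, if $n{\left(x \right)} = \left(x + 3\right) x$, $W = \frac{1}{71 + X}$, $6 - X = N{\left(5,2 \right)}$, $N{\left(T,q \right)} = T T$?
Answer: $\frac{61}{26} \approx 2.3462$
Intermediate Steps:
$N{\left(T,q \right)} = T^{2}$
$X = -19$ ($X = 6 - 5^{2} = 6 - 25 = -19$)
$W = \frac{1}{52}$ ($W = \frac{1}{71 - 19} = \frac{1}{52} \approx 0.019231$)
$n{\left(x \right)} = x \left(3 + x\right)$ ($n{\left(x \right)} = \left(3 + x\right) x = x \left(3 + x\right)$)
$W n{\left(7 \right)} + \left(-1\right)^{2} = \frac{7 \left(3 + 7\right)}{52} + \left(-1\right)^{2} = \frac{7 \cdot 10}{52} + 1 = \frac{1}{52} \cdot 70 + 1 = \frac{35}{26} + 1 = \frac{61}{26}$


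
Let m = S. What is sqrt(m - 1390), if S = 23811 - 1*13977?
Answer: 2*sqrt(2111) ≈ 91.891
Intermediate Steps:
S = 9834 (S = 23811 - 13977 = 9834)
m = 9834
sqrt(m - 1390) = sqrt(9834 - 1390) = sqrt(8444) = 2*sqrt(2111)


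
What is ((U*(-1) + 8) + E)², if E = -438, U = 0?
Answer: 184900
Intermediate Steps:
((U*(-1) + 8) + E)² = ((0*(-1) + 8) - 438)² = ((0 + 8) - 438)² = (8 - 438)² = (-430)² = 184900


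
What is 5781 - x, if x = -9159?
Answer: 14940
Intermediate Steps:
5781 - x = 5781 - 1*(-9159) = 5781 + 9159 = 14940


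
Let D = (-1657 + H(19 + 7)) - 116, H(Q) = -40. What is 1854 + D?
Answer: 41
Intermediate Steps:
D = -1813 (D = (-1657 - 40) - 116 = -1697 - 116 = -1813)
1854 + D = 1854 - 1813 = 41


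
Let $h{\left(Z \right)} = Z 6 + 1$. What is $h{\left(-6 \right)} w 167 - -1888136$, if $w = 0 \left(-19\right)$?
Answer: $1888136$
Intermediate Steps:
$h{\left(Z \right)} = 1 + 6 Z$ ($h{\left(Z \right)} = 6 Z + 1 = 1 + 6 Z$)
$w = 0$
$h{\left(-6 \right)} w 167 - -1888136 = \left(1 + 6 \left(-6\right)\right) 0 \cdot 167 - -1888136 = \left(1 - 36\right) 0 \cdot 167 + 1888136 = \left(-35\right) 0 \cdot 167 + 1888136 = 0 \cdot 167 + 1888136 = 0 + 1888136 = 1888136$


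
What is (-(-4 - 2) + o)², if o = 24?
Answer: 900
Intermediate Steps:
(-(-4 - 2) + o)² = (-(-4 - 2) + 24)² = (-1*(-6) + 24)² = (6 + 24)² = 30² = 900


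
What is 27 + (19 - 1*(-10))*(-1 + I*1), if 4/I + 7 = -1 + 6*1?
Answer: -60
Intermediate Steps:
I = -2 (I = 4/(-7 + (-1 + 6*1)) = 4/(-7 + (-1 + 6)) = 4/(-7 + 5) = 4/(-2) = 4*(-1/2) = -2)
27 + (19 - 1*(-10))*(-1 + I*1) = 27 + (19 - 1*(-10))*(-1 - 2*1) = 27 + (19 + 10)*(-1 - 2) = 27 + 29*(-3) = 27 - 87 = -60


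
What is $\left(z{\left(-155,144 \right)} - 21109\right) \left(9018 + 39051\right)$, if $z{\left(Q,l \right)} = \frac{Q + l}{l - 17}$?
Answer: $- \frac{128865970926}{127} \approx -1.0147 \cdot 10^{9}$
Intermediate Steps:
$z{\left(Q,l \right)} = \frac{Q + l}{-17 + l}$
$\left(z{\left(-155,144 \right)} - 21109\right) \left(9018 + 39051\right) = \left(\frac{-155 + 144}{-17 + 144} - 21109\right) \left(9018 + 39051\right) = \left(\frac{1}{127} \left(-11\right) - 21109\right) 48069 = \left(- \frac{11}{127} - 21109\right) 48069 = \left(- \frac{2680854}{127}\right) 48069 = - \frac{128865970926}{127}$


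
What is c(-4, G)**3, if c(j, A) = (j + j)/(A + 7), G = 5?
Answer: -8/27 ≈ -0.29630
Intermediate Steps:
c(j, A) = 2*j/(7 + A) (c(j, A) = (2*j)/(7 + A) = 2*j/(7 + A))
c(-4, G)**3 = (2*(-4)/(7 + 5))**3 = (2*(-4)/12)**3 = (2*(-4)*(1/12))**3 = (-2/3)**3 = -8/27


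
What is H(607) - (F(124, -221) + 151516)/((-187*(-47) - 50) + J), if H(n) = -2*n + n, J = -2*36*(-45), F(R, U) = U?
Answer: -7422548/11979 ≈ -619.63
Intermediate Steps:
J = 3240 (J = -72*(-45) = 3240)
H(n) = -n
H(607) - (F(124, -221) + 151516)/((-187*(-47) - 50) + J) = -1*607 - (-221 + 151516)/((-187*(-47) - 50) + 3240) = -607 - 151295/((8789 - 50) + 3240) = -607 - 151295/(8739 + 3240) = -607 - 151295/11979 = -7422548/11979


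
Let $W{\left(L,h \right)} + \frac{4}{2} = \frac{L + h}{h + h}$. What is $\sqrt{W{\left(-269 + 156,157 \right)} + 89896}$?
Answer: $\frac{2 \sqrt{553950165}}{157} \approx 299.82$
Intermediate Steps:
$W{\left(L,h \right)} = -2 + \frac{L + h}{2 h}$ ($W{\left(L,h \right)} = -2 + \frac{L + h}{h + h} = -2 + \frac{L + h}{2 h}$)
$\sqrt{W{\left(-269 + 156,157 \right)} + 89896} = \sqrt{\frac{\left(-269 + 156\right) - 471}{2 \cdot 157} + 89896} = \sqrt{\frac{1}{2} \cdot \frac{1}{157} \left(-113 - 471\right) + 89896} = \sqrt{\frac{1}{2} \cdot \frac{1}{157} \left(-584\right) + 89896} = \sqrt{- \frac{292}{157} + 89896} = \sqrt{\frac{14113380}{157}} = \frac{2 \sqrt{553950165}}{157}$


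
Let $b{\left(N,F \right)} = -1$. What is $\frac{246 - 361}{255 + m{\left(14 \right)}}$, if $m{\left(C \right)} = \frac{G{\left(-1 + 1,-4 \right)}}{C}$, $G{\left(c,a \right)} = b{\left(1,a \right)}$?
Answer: $- \frac{1610}{3569} \approx -0.45111$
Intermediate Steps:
$G{\left(c,a \right)} = -1$
$m{\left(C \right)} = - \frac{1}{C}$
$\frac{246 - 361}{255 + m{\left(14 \right)}} = \frac{246 - 361}{255 - \frac{1}{14}} = - \frac{115}{255 - \frac{1}{14}} = - \frac{115}{\frac{3569}{14}} = \left(-115\right) \frac{14}{3569} = - \frac{1610}{3569}$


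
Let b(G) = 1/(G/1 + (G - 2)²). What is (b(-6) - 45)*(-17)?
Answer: 44353/58 ≈ 764.71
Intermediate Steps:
b(G) = 1/(G + (-2 + G)²) (b(G) = 1/(G*1 + (-2 + G)²) = 1/(G + (-2 + G)²))
(b(-6) - 45)*(-17) = (1/(-6 + (-2 - 6)²) - 45)*(-17) = (1/(-6 + (-8)²) - 45)*(-17) = (1/(-6 + 64) - 45)*(-17) = (1/58 - 45)*(-17) = -2609/58*(-17) = 44353/58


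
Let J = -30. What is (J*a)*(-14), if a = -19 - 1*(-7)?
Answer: -5040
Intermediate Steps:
a = -12 (a = -19 + 7 = -12)
(J*a)*(-14) = -30*(-12)*(-14) = 360*(-14) = -5040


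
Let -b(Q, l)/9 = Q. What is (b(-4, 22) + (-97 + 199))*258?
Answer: 35604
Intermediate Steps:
b(Q, l) = -9*Q
(b(-4, 22) + (-97 + 199))*258 = (-9*(-4) + (-97 + 199))*258 = (36 + 102)*258 = 138*258 = 35604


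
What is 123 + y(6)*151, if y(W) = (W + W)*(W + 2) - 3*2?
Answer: 13713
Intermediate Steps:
y(W) = -6 + 2*W*(2 + W) (y(W) = (2*W)*(2 + W) - 6 = 2*W*(2 + W) - 6 = -6 + 2*W*(2 + W))
123 + y(6)*151 = 123 + (-6 + 2*6**2 + 4*6)*151 = 123 + (-6 + 2*36 + 24)*151 = 123 + (-6 + 72 + 24)*151 = 123 + 90*151 = 123 + 13590 = 13713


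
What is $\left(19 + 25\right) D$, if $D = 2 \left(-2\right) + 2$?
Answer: $-88$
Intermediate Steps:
$D = -2$ ($D = -4 + 2 = -2$)
$\left(19 + 25\right) D = \left(19 + 25\right) \left(-2\right) = 44 \left(-2\right) = -88$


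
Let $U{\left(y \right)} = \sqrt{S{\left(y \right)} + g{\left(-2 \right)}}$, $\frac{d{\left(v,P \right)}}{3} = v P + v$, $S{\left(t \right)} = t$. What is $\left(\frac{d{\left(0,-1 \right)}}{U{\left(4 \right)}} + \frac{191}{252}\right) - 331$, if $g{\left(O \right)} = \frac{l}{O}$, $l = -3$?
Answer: $- \frac{83221}{252} \approx -330.24$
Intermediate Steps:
$d{\left(v,P \right)} = 3 v + 3 P v$ ($d{\left(v,P \right)} = 3 \left(v P + v\right) = 3 \left(P v + v\right) = 3 \left(v + P v\right) = 3 v + 3 P v$)
$g{\left(O \right)} = - \frac{3}{O}$
$U{\left(y \right)} = \sqrt{\frac{3}{2} + y}$ ($U{\left(y \right)} = \sqrt{y - \frac{3}{-2}} = \sqrt{y - - \frac{3}{2}} = \sqrt{y + \frac{3}{2}} = \sqrt{\frac{3}{2} + y}$)
$\left(\frac{d{\left(0,-1 \right)}}{U{\left(4 \right)}} + \frac{191}{252}\right) - 331 = \left(\frac{3 \cdot 0 \left(1 - 1\right)}{\frac{1}{2} \sqrt{6 + 4 \cdot 4}} + \frac{191}{252}\right) - 331 = \left(\frac{3 \cdot 0 \cdot 0}{\frac{1}{2} \sqrt{6 + 16}} + 191 \cdot \frac{1}{252}\right) - 331 = \left(\frac{0}{\frac{1}{2} \sqrt{22}} + \frac{191}{252}\right) - 331 = \left(0 \frac{\sqrt{22}}{11} + \frac{191}{252}\right) - 331 = \left(0 + \frac{191}{252}\right) - 331 = \frac{191}{252} - 331 = - \frac{83221}{252}$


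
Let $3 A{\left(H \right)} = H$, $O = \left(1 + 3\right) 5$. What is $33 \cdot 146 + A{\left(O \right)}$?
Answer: $\frac{14474}{3} \approx 4824.7$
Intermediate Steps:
$O = 20$ ($O = 4 \cdot 5 = 20$)
$A{\left(H \right)} = \frac{H}{3}$
$33 \cdot 146 + A{\left(O \right)} = 33 \cdot 146 + \frac{1}{3} \cdot 20 = 4818 + \frac{20}{3} = \frac{14474}{3}$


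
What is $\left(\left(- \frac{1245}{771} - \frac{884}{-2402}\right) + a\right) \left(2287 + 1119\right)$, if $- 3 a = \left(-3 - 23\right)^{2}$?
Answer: $- \frac{714601262570}{925971} \approx -7.7173 \cdot 10^{5}$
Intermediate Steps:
$a = - \frac{676}{3}$ ($a = - \frac{\left(-3 - 23\right)^{2}}{3} = - \frac{\left(-26\right)^{2}}{3} = \left(- \frac{1}{3}\right) 676 = - \frac{676}{3} \approx -225.33$)
$\left(\left(- \frac{1245}{771} - \frac{884}{-2402}\right) + a\right) \left(2287 + 1119\right) = \left(\left(- \frac{1245}{771} - \frac{884}{-2402}\right) - \frac{676}{3}\right) \left(2287 + 1119\right) = \left(\left(\left(-1245\right) \frac{1}{771} - - \frac{442}{1201}\right) - \frac{676}{3}\right) 3406 = \left(\left(- \frac{415}{257} + \frac{442}{1201}\right) - \frac{676}{3}\right) 3406 = \left(- \frac{384821}{308657} - \frac{676}{3}\right) 3406 = \left(- \frac{209806595}{925971}\right) 3406 = - \frac{714601262570}{925971}$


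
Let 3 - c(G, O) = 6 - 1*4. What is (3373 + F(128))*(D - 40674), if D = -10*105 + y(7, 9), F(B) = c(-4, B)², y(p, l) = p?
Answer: -140753158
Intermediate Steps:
c(G, O) = 1 (c(G, O) = 3 - (6 - 1*4) = 3 - (6 - 4) = 3 - 1*2 = 3 - 2 = 1)
F(B) = 1 (F(B) = 1² = 1)
D = -1043 (D = -10*105 + 7 = -1050 + 7 = -1043)
(3373 + F(128))*(D - 40674) = (3373 + 1)*(-1043 - 40674) = 3374*(-41717) = -140753158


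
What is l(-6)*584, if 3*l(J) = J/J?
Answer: 584/3 ≈ 194.67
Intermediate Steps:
l(J) = 1/3 (l(J) = (J/J)/3 = (1/3)*1 = 1/3)
l(-6)*584 = (1/3)*584 = 584/3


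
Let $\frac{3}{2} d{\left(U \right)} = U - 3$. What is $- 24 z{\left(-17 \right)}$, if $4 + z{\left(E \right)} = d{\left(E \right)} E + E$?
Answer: $-4936$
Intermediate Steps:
$d{\left(U \right)} = -2 + \frac{2 U}{3}$ ($d{\left(U \right)} = \frac{2 \left(U - 3\right)}{3} = \frac{2 \left(-3 + U\right)}{3} = -2 + \frac{2 U}{3}$)
$z{\left(E \right)} = -4 + E + E \left(-2 + \frac{2 E}{3}\right)$ ($z{\left(E \right)} = -4 + \left(\left(-2 + \frac{2 E}{3}\right) E + E\right) = -4 + \left(E \left(-2 + \frac{2 E}{3}\right) + E\right) = -4 + \left(E + E \left(-2 + \frac{2 E}{3}\right)\right) = -4 + E + E \left(-2 + \frac{2 E}{3}\right)$)
$- 24 z{\left(-17 \right)} = - 24 \left(-4 - -17 + \frac{2 \left(-17\right)^{2}}{3}\right) = - 24 \left(-4 + 17 + \frac{2}{3} \cdot 289\right) = - 24 \left(-4 + 17 + \frac{578}{3}\right) = \left(-24\right) \frac{617}{3} = -4936$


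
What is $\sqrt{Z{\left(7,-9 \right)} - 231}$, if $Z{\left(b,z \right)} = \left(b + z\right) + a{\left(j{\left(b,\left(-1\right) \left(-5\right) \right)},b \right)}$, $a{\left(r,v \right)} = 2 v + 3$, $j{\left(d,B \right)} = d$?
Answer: $6 i \sqrt{6} \approx 14.697 i$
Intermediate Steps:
$a{\left(r,v \right)} = 3 + 2 v$
$Z{\left(b,z \right)} = 3 + z + 3 b$ ($Z{\left(b,z \right)} = \left(b + z\right) + \left(3 + 2 b\right) = 3 + z + 3 b$)
$\sqrt{Z{\left(7,-9 \right)} - 231} = \sqrt{\left(3 - 9 + 3 \cdot 7\right) - 231} = \sqrt{\left(3 - 9 + 21\right) - 231} = \sqrt{15 - 231} = \sqrt{-216} = 6 i \sqrt{6}$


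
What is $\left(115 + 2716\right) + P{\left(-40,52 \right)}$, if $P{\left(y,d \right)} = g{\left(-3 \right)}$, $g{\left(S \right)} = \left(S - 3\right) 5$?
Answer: $2801$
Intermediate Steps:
$g{\left(S \right)} = -15 + 5 S$ ($g{\left(S \right)} = \left(-3 + S\right) 5 = -15 + 5 S$)
$P{\left(y,d \right)} = -30$ ($P{\left(y,d \right)} = -15 + 5 \left(-3\right) = -15 - 15 = -30$)
$\left(115 + 2716\right) + P{\left(-40,52 \right)} = \left(115 + 2716\right) - 30 = 2831 - 30 = 2801$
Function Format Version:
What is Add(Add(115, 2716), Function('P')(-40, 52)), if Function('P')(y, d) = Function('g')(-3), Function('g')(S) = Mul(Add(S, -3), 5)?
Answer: 2801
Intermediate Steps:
Function('g')(S) = Add(-15, Mul(5, S)) (Function('g')(S) = Mul(Add(-3, S), 5) = Add(-15, Mul(5, S)))
Function('P')(y, d) = -30 (Function('P')(y, d) = Add(-15, Mul(5, -3)) = Add(-15, -15) = -30)
Add(Add(115, 2716), Function('P')(-40, 52)) = Add(Add(115, 2716), -30) = Add(2831, -30) = 2801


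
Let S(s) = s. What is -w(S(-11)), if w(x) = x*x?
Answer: -121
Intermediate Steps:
w(x) = x**2
-w(S(-11)) = -1*(-11)**2 = -1*121 = -121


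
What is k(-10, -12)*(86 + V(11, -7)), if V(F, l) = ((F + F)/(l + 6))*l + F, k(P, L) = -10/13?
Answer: -2510/13 ≈ -193.08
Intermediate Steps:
k(P, L) = -10/13 (k(P, L) = -10*1/13 = -10/13)
V(F, l) = F + 2*F*l/(6 + l) (V(F, l) = ((2*F)/(6 + l))*l + F = (2*F/(6 + l))*l + F = 2*F*l/(6 + l) + F = F + 2*F*l/(6 + l))
k(-10, -12)*(86 + V(11, -7)) = -10*(86 + 3*11*(2 - 7)/(6 - 7))/13 = -10*(86 + 3*11*(-5)/(-1))/13 = -10*(86 + 3*11*(-1)*(-5))/13 = -10*(86 + 165)/13 = -10/13*251 = -2510/13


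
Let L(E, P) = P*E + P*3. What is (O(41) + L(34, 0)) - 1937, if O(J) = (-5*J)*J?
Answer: -10342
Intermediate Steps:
O(J) = -5*J**2
L(E, P) = 3*P + E*P (L(E, P) = E*P + 3*P = 3*P + E*P)
(O(41) + L(34, 0)) - 1937 = (-5*41**2 + 0*(3 + 34)) - 1937 = (-5*1681 + 0*37) - 1937 = (-8405 + 0) - 1937 = -8405 - 1937 = -10342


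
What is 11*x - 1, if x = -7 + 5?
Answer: -23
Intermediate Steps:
x = -2
11*x - 1 = 11*(-2) - 1 = -22 - 1 = -23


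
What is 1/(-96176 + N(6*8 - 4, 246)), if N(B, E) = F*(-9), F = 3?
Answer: -1/96203 ≈ -1.0395e-5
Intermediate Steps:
N(B, E) = -27 (N(B, E) = 3*(-9) = -27)
1/(-96176 + N(6*8 - 4, 246)) = 1/(-96176 - 27) = 1/(-96203) = -1/96203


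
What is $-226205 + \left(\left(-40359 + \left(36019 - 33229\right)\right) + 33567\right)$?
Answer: $-230207$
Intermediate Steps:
$-226205 + \left(\left(-40359 + \left(36019 - 33229\right)\right) + 33567\right) = -226205 + \left(\left(-40359 + 2790\right) + 33567\right) = -226205 + \left(-37569 + 33567\right) = -226205 - 4002 = -230207$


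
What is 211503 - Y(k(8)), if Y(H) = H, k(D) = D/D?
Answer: 211502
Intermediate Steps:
k(D) = 1
211503 - Y(k(8)) = 211503 - 1*1 = 211503 - 1 = 211502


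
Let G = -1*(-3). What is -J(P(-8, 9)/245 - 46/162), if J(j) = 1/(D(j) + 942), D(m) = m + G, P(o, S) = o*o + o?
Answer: -2835/2678918 ≈ -0.0010583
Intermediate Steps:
P(o, S) = o + o² (P(o, S) = o² + o = o + o²)
G = 3
D(m) = 3 + m (D(m) = m + 3 = 3 + m)
J(j) = 1/(945 + j) (J(j) = 1/((3 + j) + 942) = 1/(945 + j))
-J(P(-8, 9)/245 - 46/162) = -1/(945 + (-8*(1 - 8)/245 - 46/162)) = -1/(945 + (-8*(-7)*(1/245) - 46*1/162)) = -1/(945 + (56*(1/245) - 23/81)) = -1/(945 + (8/35 - 23/81)) = -1/(945 - 157/2835) = -1/2678918/2835 = -1*2835/2678918 = -2835/2678918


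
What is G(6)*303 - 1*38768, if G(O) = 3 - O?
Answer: -39677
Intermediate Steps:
G(6)*303 - 1*38768 = (3 - 1*6)*303 - 1*38768 = (3 - 6)*303 - 38768 = -3*303 - 38768 = -909 - 38768 = -39677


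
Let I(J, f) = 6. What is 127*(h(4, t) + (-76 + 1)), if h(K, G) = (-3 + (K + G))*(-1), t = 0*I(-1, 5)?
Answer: -9652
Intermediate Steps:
t = 0 (t = 0*6 = 0)
h(K, G) = 3 - G - K (h(K, G) = (-3 + (G + K))*(-1) = (-3 + G + K)*(-1) = 3 - G - K)
127*(h(4, t) + (-76 + 1)) = 127*((3 - 1*0 - 1*4) + (-76 + 1)) = 127*((3 + 0 - 4) - 75) = 127*(-1 - 75) = 127*(-76) = -9652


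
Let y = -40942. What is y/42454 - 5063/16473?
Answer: -444691084/349672371 ≈ -1.2717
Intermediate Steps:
y/42454 - 5063/16473 = -40942/42454 - 5063/16473 = -40942*1/42454 - 5063*1/16473 = -20471/21227 - 5063/16473 = -444691084/349672371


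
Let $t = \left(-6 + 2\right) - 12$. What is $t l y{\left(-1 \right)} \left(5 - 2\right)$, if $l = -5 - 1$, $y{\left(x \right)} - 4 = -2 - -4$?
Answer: $1728$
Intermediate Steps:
$y{\left(x \right)} = 6$ ($y{\left(x \right)} = 4 - -2 = 4 + \left(-2 + 4\right) = 4 + 2 = 6$)
$t = -16$ ($t = -4 - 12 = -16$)
$l = -6$
$t l y{\left(-1 \right)} \left(5 - 2\right) = \left(-16\right) \left(-6\right) 6 \left(5 - 2\right) = 96 \cdot 6 \cdot 3 = 96 \cdot 18 = 1728$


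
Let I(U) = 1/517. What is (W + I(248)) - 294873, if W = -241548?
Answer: -277329656/517 ≈ -5.3642e+5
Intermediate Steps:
I(U) = 1/517
(W + I(248)) - 294873 = (-241548 + 1/517) - 294873 = -124880315/517 - 294873 = -277329656/517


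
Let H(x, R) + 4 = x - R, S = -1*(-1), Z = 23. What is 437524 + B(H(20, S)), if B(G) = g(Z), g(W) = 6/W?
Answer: 10063058/23 ≈ 4.3752e+5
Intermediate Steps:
S = 1
H(x, R) = -4 + x - R (H(x, R) = -4 + (x - R) = -4 + x - R)
B(G) = 6/23
437524 + B(H(20, S)) = 437524 + 6/23 = 10063058/23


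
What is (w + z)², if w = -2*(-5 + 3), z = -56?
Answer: 2704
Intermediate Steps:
w = 4 (w = -2*(-2) = 4)
(w + z)² = (4 - 56)² = (-52)² = 2704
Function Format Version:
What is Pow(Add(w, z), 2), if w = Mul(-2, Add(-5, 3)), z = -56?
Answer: 2704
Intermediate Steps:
w = 4 (w = Mul(-2, -2) = 4)
Pow(Add(w, z), 2) = Pow(Add(4, -56), 2) = Pow(-52, 2) = 2704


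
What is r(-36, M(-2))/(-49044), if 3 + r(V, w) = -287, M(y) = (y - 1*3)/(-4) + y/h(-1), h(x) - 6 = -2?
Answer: 145/24522 ≈ 0.0059131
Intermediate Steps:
h(x) = 4 (h(x) = 6 - 2 = 4)
M(y) = ¾ (M(y) = (y - 1*3)/(-4) + y/4 = (y - 3)*(-¼) + y*(¼) = (-3 + y)*(-¼) + y/4 = (¾ - y/4) + y/4 = ¾)
r(V, w) = -290 (r(V, w) = -3 - 287 = -290)
r(-36, M(-2))/(-49044) = -290/(-49044) = -290*(-1/49044) = 145/24522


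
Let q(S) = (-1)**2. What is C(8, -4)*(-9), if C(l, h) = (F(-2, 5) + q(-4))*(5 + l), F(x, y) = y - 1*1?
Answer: -585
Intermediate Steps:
q(S) = 1
F(x, y) = -1 + y (F(x, y) = y - 1 = -1 + y)
C(l, h) = 25 + 5*l (C(l, h) = ((-1 + 5) + 1)*(5 + l) = (4 + 1)*(5 + l) = 5*(5 + l) = 25 + 5*l)
C(8, -4)*(-9) = (25 + 5*8)*(-9) = (25 + 40)*(-9) = 65*(-9) = -585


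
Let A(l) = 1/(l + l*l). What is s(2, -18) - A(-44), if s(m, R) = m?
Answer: 3783/1892 ≈ 1.9995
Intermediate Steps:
A(l) = 1/(l + l²)
s(2, -18) - A(-44) = 2 - 1/((-44)*(1 - 44)) = 2 - (-1)/(44*(-43)) = 2 - (-1)*(-1)/(44*43) = 2 - 1*1/1892 = 2 - 1/1892 = 3783/1892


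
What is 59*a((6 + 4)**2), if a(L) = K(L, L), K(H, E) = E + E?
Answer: 11800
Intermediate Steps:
K(H, E) = 2*E
a(L) = 2*L
59*a((6 + 4)**2) = 59*(2*(6 + 4)**2) = 59*(2*10**2) = 59*(2*100) = 59*200 = 11800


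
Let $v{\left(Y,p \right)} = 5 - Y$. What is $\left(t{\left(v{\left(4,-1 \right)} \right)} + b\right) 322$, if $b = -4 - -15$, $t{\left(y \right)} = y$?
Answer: $3864$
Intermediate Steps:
$b = 11$ ($b = -4 + 15 = 11$)
$\left(t{\left(v{\left(4,-1 \right)} \right)} + b\right) 322 = \left(\left(5 - 4\right) + 11\right) 322 = \left(1 + 11\right) 322 = 12 \cdot 322 = 3864$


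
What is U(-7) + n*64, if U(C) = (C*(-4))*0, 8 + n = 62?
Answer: 3456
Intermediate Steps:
n = 54 (n = -8 + 62 = 54)
U(C) = 0 (U(C) = -4*C*0 = 0)
U(-7) + n*64 = 0 + 54*64 = 0 + 3456 = 3456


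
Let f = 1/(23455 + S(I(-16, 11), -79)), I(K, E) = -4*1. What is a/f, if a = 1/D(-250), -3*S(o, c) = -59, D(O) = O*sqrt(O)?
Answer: 17606*I*sqrt(10)/9375 ≈ 5.9387*I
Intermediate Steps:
D(O) = O**(3/2)
I(K, E) = -4
S(o, c) = 59/3 (S(o, c) = -1/3*(-59) = 59/3)
f = 3/70424 (f = 1/(23455 + 59/3) = 1/(70424/3) = 3/70424 ≈ 4.2599e-5)
a = I*sqrt(10)/12500 (a = 1/((-250)**(3/2)) = 1/(-1250*I*sqrt(10)) = I*sqrt(10)/12500 ≈ 0.00025298*I)
a/f = (I*sqrt(10)/12500)/(3/70424) = (I*sqrt(10)/12500)*(70424/3) = 17606*I*sqrt(10)/9375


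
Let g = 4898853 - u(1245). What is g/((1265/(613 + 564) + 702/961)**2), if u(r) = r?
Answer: 51784328898605832/34458125641 ≈ 1.5028e+6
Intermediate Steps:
g = 4897608 (g = 4898853 - 1*1245 = 4898853 - 1245 = 4897608)
g/((1265/(613 + 564) + 702/961)**2) = 4897608/((1265/(613 + 564) + 702/961)**2) = 4897608/((1265/1177 + 702*(1/961))**2) = 4897608/((1265*(1/1177) + 702/961)**2) = 4897608/((115/107 + 702/961)**2) = 4897608/((185629/102827)**2) = 4897608/(34458125641/10573391929) = 4897608*(10573391929/34458125641) = 51784328898605832/34458125641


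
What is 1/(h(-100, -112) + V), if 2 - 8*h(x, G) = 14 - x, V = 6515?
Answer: 1/6501 ≈ 0.00015382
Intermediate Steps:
h(x, G) = -3/2 + x/8 (h(x, G) = ¼ - (14 - x)/8 = ¼ + (-7/4 + x/8) = -3/2 + x/8)
1/(h(-100, -112) + V) = 1/((-3/2 + (⅛)*(-100)) + 6515) = 1/((-3/2 - 25/2) + 6515) = 1/(-14 + 6515) = 1/6501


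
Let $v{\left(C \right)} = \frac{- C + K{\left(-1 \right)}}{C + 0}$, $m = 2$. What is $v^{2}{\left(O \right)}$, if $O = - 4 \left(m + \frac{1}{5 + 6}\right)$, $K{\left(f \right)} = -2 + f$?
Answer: $\frac{3481}{8464} \approx 0.41127$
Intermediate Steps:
$O = - \frac{92}{11}$ ($O = - 4 \left(2 + \frac{1}{5 + 6}\right) = - 4 \left(2 + \frac{1}{11}\right) = \left(-4\right) \frac{23}{11} = - \frac{92}{11} \approx -8.3636$)
$v{\left(C \right)} = \frac{-3 - C}{C}$ ($v{\left(C \right)} = \frac{- C - 3}{C + 0} = \frac{- C - 3}{C} = \frac{-3 - C}{C}$)
$v^{2}{\left(O \right)} = \left(\frac{-3 - - \frac{92}{11}}{- \frac{92}{11}}\right)^{2} = \left(- \frac{11 \left(-3 + \frac{92}{11}\right)}{92}\right)^{2} = \left(\left(- \frac{11}{92}\right) \frac{59}{11}\right)^{2} = \left(- \frac{59}{92}\right)^{2} = \frac{3481}{8464}$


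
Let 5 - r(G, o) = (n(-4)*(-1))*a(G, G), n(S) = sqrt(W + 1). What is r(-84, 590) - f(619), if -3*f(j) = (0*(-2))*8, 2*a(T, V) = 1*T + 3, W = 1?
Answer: 5 - 81*sqrt(2)/2 ≈ -52.276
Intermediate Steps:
n(S) = sqrt(2) (n(S) = sqrt(1 + 1) = sqrt(2))
a(T, V) = 3/2 + T/2 (a(T, V) = (1*T + 3)/2 = (T + 3)/2 = (3 + T)/2 = 3/2 + T/2)
r(G, o) = 5 + sqrt(2)*(3/2 + G/2) (r(G, o) = 5 - sqrt(2)*(-1)*(3/2 + G/2) = 5 - (-sqrt(2))*(3/2 + G/2) = 5 - (-1)*sqrt(2)*(3/2 + G/2) = 5 + sqrt(2)*(3/2 + G/2))
f(j) = 0 (f(j) = -0*(-2)*8/3 = -0*8 = -1/3*0 = 0)
r(-84, 590) - f(619) = (5 + sqrt(2)*(3 - 84)/2) - 1*0 = (5 + (1/2)*sqrt(2)*(-81)) + 0 = (5 - 81*sqrt(2)/2) + 0 = 5 - 81*sqrt(2)/2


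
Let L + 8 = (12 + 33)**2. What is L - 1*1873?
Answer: 144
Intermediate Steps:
L = 2017 (L = -8 + (12 + 33)**2 = -8 + 45**2 = -8 + 2025 = 2017)
L - 1*1873 = 2017 - 1*1873 = 2017 - 1873 = 144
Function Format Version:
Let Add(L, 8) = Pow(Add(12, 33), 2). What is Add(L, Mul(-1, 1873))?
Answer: 144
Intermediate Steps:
L = 2017 (L = Add(-8, Pow(Add(12, 33), 2)) = Add(-8, Pow(45, 2)) = Add(-8, 2025) = 2017)
Add(L, Mul(-1, 1873)) = Add(2017, Mul(-1, 1873)) = Add(2017, -1873) = 144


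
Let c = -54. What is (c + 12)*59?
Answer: -2478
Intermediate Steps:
(c + 12)*59 = (-54 + 12)*59 = -42*59 = -2478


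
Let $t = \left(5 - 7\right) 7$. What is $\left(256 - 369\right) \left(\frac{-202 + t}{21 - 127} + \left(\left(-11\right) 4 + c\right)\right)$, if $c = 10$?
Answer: $\frac{191422}{53} \approx 3611.7$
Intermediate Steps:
$t = -14$ ($t = \left(-2\right) 7 = -14$)
$\left(256 - 369\right) \left(\frac{-202 + t}{21 - 127} + \left(\left(-11\right) 4 + c\right)\right) = \left(256 - 369\right) \left(\frac{-202 - 14}{21 - 127} + \left(\left(-11\right) 4 + 10\right)\right) = - 113 \left(- \frac{216}{-106} + \left(-44 + 10\right)\right) = - 113 \left(\left(-216\right) \left(- \frac{1}{106}\right) - 34\right) = - 113 \left(\frac{108}{53} - 34\right) = \left(-113\right) \left(- \frac{1694}{53}\right) = \frac{191422}{53}$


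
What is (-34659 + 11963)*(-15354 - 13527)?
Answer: 655483176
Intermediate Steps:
(-34659 + 11963)*(-15354 - 13527) = -22696*(-28881) = 655483176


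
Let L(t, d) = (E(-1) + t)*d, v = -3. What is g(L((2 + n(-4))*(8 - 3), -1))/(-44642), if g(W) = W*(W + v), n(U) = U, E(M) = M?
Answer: -44/22321 ≈ -0.0019712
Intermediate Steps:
L(t, d) = d*(-1 + t) (L(t, d) = (-1 + t)*d = d*(-1 + t))
g(W) = W*(-3 + W) (g(W) = W*(W - 3) = W*(-3 + W))
g(L((2 + n(-4))*(8 - 3), -1))/(-44642) = ((-(-1 + (2 - 4)*(8 - 3)))*(-3 - (-1 + (2 - 4)*(8 - 3))))/(-44642) = ((-(-1 - 2*5))*(-3 - (-1 - 2*5)))*(-1/44642) = ((-(-1 - 10))*(-3 - (-1 - 10)))*(-1/44642) = ((-1*(-11))*(-3 - 1*(-11)))*(-1/44642) = (11*(-3 + 11))*(-1/44642) = (11*8)*(-1/44642) = 88*(-1/44642) = -44/22321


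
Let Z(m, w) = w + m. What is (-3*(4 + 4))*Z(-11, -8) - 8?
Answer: 448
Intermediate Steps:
Z(m, w) = m + w
(-3*(4 + 4))*Z(-11, -8) - 8 = (-3*(4 + 4))*(-11 - 8) - 8 = -3*8*(-19) - 8 = -24*(-19) - 8 = 456 - 8 = 448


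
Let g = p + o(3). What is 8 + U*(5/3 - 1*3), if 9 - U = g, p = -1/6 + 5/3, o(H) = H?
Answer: 2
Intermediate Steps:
p = 3/2 (p = -1*⅙ + 5*(⅓) = -⅙ + 5/3 = 3/2 ≈ 1.5000)
g = 9/2 (g = 3/2 + 3 = 9/2 ≈ 4.5000)
U = 9/2 (U = 9 - 1*9/2 = 9 - 9/2 = 9/2 ≈ 4.5000)
8 + U*(5/3 - 1*3) = 8 + 9*(5/3 - 1*3)/2 = 8 + 9*(5*(⅓) - 3)/2 = 8 + 9*(5/3 - 3)/2 = 8 + (9/2)*(-4/3) = 8 - 6 = 2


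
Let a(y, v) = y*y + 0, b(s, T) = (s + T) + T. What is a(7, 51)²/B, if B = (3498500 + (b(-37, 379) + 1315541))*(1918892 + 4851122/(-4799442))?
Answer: 5761730121/22171030519079515102 ≈ 2.5988e-10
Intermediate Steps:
b(s, T) = s + 2*T (b(s, T) = (T + s) + T = s + 2*T)
a(y, v) = y² (a(y, v) = y² + 0 = y²)
B = 22171030519079515102/2399721 (B = (3498500 + ((-37 + 2*379) + 1315541))*(1918892 + 4851122/(-4799442)) = (3498500 + ((-37 + 758) + 1315541))*(1918892 + 4851122*(-1/4799442)) = (3498500 + (721 + 1315541))*(1918892 - 2425561/2399721) = (3498500 + 1316262)*(4604803003571/2399721) = 4814762*(4604803003571/2399721) = 22171030519079515102/2399721 ≈ 9.2390e+12)
a(7, 51)²/B = (7²)²/(22171030519079515102/2399721) = 49²*(2399721/22171030519079515102) = 2401*(2399721/22171030519079515102) = 5761730121/22171030519079515102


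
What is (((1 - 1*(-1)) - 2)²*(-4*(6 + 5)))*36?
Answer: 0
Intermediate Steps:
(((1 - 1*(-1)) - 2)²*(-4*(6 + 5)))*36 = (((1 + 1) - 2)²*(-4*11))*36 = ((2 - 2)²*(-44))*36 = (0²*(-44))*36 = (0*(-44))*36 = 0*36 = 0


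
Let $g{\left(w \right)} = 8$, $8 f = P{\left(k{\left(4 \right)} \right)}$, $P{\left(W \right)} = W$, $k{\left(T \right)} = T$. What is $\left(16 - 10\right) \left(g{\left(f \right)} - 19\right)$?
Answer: $-66$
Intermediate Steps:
$f = \frac{1}{2}$ ($f = \frac{1}{8} \cdot 4 = \frac{1}{2} \approx 0.5$)
$\left(16 - 10\right) \left(g{\left(f \right)} - 19\right) = \left(16 - 10\right) \left(8 - 19\right) = 6 \left(-11\right) = -66$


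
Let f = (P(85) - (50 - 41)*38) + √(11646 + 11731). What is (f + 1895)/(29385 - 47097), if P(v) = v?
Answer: -91/984 - √23377/17712 ≈ -0.10111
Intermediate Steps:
f = -257 + √23377 (f = (85 - (50 - 41)*38) + √(11646 + 11731) = (85 - 9*38) + √23377 = (85 - 1*342) + √23377 = (85 - 342) + √23377 = -257 + √23377 ≈ -104.10)
(f + 1895)/(29385 - 47097) = ((-257 + √23377) + 1895)/(29385 - 47097) = (1638 + √23377)/(-17712) = (1638 + √23377)*(-1/17712) = -91/984 - √23377/17712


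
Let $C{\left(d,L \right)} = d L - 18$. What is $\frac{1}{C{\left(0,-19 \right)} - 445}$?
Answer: $- \frac{1}{463} \approx -0.0021598$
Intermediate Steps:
$C{\left(d,L \right)} = -18 + L d$ ($C{\left(d,L \right)} = L d - 18 = -18 + L d$)
$\frac{1}{C{\left(0,-19 \right)} - 445} = \frac{1}{\left(-18 - 0\right) - 445} = \frac{1}{\left(-18 + 0\right) - 445} = \frac{1}{-18 - 445} = \frac{1}{-463} = - \frac{1}{463}$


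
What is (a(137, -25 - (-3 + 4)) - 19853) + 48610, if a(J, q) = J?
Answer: 28894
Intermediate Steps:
(a(137, -25 - (-3 + 4)) - 19853) + 48610 = (137 - 19853) + 48610 = -19716 + 48610 = 28894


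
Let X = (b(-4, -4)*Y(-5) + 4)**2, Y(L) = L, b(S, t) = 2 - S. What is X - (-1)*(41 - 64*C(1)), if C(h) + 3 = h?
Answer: 845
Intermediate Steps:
C(h) = -3 + h
X = 676 (X = ((2 - 1*(-4))*(-5) + 4)**2 = ((2 + 4)*(-5) + 4)**2 = (6*(-5) + 4)**2 = (-30 + 4)**2 = (-26)**2 = 676)
X - (-1)*(41 - 64*C(1)) = 676 - (-1)*(41 - 64*(-3 + 1)) = 676 - (-1)*(41 - 64*(-2)) = 676 - (-1)*(41 + 128) = 676 - (-1)*169 = 676 - 1*(-169) = 676 + 169 = 845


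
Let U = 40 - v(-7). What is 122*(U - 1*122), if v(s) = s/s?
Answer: -10126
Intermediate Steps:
v(s) = 1
U = 39 (U = 40 - 1*1 = 40 - 1 = 39)
122*(U - 1*122) = 122*(39 - 1*122) = 122*(39 - 122) = 122*(-83) = -10126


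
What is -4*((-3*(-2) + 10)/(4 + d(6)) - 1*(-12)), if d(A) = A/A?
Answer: -304/5 ≈ -60.800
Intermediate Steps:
d(A) = 1
-4*((-3*(-2) + 10)/(4 + d(6)) - 1*(-12)) = -4*((-3*(-2) + 10)/(4 + 1) - 1*(-12)) = -4*((6 + 10)/5 + 12) = -4*(16*(⅕) + 12) = -4*(16/5 + 12) = -4*76/5 = -304/5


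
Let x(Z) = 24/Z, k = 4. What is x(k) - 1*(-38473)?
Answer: 38479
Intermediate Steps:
x(k) - 1*(-38473) = 24/4 - 1*(-38473) = 24*(1/4) + 38473 = 6 + 38473 = 38479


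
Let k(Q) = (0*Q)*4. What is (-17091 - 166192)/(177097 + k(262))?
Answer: -183283/177097 ≈ -1.0349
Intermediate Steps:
k(Q) = 0 (k(Q) = 0*4 = 0)
(-17091 - 166192)/(177097 + k(262)) = (-17091 - 166192)/(177097 + 0) = -183283/177097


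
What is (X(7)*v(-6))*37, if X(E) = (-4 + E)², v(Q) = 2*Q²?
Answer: 23976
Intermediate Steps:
(X(7)*v(-6))*37 = ((-4 + 7)²*(2*(-6)²))*37 = (3²*(2*36))*37 = (9*72)*37 = 648*37 = 23976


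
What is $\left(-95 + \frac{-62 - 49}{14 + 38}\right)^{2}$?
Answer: $\frac{25512601}{2704} \approx 9435.1$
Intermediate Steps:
$\left(-95 + \frac{-62 - 49}{14 + 38}\right)^{2} = \left(-95 - \frac{111}{52}\right)^{2} = \left(- \frac{5051}{52}\right)^{2} = \frac{25512601}{2704}$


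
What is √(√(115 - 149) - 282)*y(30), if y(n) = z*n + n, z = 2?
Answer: 90*√(-282 + I*√34) ≈ 15.624 + 1511.4*I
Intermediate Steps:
y(n) = 3*n (y(n) = 2*n + n = 3*n)
√(√(115 - 149) - 282)*y(30) = √(√(115 - 149) - 282)*(3*30) = √(√(-34) - 282)*90 = √(I*√34 - 282)*90 = √(-282 + I*√34)*90 = 90*√(-282 + I*√34)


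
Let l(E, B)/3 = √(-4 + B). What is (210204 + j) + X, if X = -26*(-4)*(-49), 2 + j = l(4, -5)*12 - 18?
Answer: 205088 + 108*I ≈ 2.0509e+5 + 108.0*I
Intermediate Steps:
l(E, B) = 3*√(-4 + B)
j = -20 + 108*I (j = -2 + ((3*√(-4 - 5))*12 - 18) = -2 + ((3*√(-9))*12 - 18) = -2 + ((3*(3*I))*12 - 18) = -2 + ((9*I)*12 - 18) = -2 + (108*I - 18) = -2 + (-18 + 108*I) = -20 + 108*I ≈ -20.0 + 108.0*I)
X = -5096 (X = 104*(-49) = -5096)
(210204 + j) + X = (210204 + (-20 + 108*I)) - 5096 = (210184 + 108*I) - 5096 = 205088 + 108*I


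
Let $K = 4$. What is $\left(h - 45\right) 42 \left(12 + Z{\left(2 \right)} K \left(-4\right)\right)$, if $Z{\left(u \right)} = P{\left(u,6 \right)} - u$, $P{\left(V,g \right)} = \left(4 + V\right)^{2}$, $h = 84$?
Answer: $-871416$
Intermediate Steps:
$Z{\left(u \right)} = \left(4 + u\right)^{2} - u$
$\left(h - 45\right) 42 \left(12 + Z{\left(2 \right)} K \left(-4\right)\right) = \left(84 - 45\right) 42 \left(12 + \left(\left(4 + 2\right)^{2} - 2\right) 4 \left(-4\right)\right) = 39 \cdot 42 \left(12 + \left(6^{2} - 2\right) 4 \left(-4\right)\right) = 1638 \left(12 + \left(36 - 2\right) 4 \left(-4\right)\right) = 1638 \left(12 + 34 \cdot 4 \left(-4\right)\right) = 1638 \left(12 + 136 \left(-4\right)\right) = 1638 \left(12 - 544\right) = 1638 \left(-532\right) = -871416$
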